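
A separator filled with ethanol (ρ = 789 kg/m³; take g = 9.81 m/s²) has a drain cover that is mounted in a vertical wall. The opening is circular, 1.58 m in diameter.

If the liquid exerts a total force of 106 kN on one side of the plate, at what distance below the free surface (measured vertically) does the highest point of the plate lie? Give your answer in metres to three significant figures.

γ = ρg = 789 × 9.81 / 1000 = 7.74009 kN/m³.
A = π(0.79)² = 1.96067 m².
From F = γ·h_c·A, the centroid depth is h_c = 106/(7.74009 × 1.96067) = 6.98482 m.
The centroid is at the centre, 0.79 m below the top of the plate, so the highest point sits at h_top = 6.98482 − 0.79 = 6.19482 m below the surface.

d_top ≈ 6.19 m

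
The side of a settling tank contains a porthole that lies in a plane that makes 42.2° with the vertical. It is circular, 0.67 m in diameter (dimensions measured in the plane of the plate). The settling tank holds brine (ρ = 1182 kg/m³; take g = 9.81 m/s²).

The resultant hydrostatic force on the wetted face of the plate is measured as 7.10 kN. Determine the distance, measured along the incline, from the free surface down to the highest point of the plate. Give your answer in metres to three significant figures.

y_top ≈ 2.01 m

γ = ρg = 1182 × 9.81 / 1000 = 11.59542 kN/m³.
A = π(0.335)² = 0.352565 m².
From F = γ·h_c·A, the centroid depth is h_c = 7.10/(11.59542 × 0.352565) = 1.73673 m.
The plate makes 42.2° with the vertical, i.e. θ = 90° − 42.2° = 47.8° to the horizontal. Measuring y along the incline from the free-surface line, vertical depth h = y·sinθ with sinθ = 0.740805.
Along the incline, y_c = h_c/sinθ = 1.73673/0.740805 = 2.34438 m.
The centroid is at the centre, 0.335 m below the top of the plate, so the highest point sits at y_top = 2.34438 − 0.335 = 2.00938 m along the incline.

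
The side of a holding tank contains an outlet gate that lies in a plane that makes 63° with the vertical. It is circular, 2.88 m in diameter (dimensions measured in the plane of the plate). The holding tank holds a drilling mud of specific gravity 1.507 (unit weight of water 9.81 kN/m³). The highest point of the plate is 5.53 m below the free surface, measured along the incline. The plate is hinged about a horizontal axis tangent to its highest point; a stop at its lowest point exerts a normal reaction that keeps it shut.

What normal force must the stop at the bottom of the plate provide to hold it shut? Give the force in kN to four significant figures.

γ = 1.507 × 9.81 = 14.78367 kN/m³.
The plate makes 63° with the vertical, i.e. θ = 90° − 63° = 27° to the horizontal. Measuring y along the incline from the free-surface line, vertical depth h = y·sinθ with sinθ = 0.453990.
The centroid is at the centre, 1.44 m below the top of the plate, so y_c = 5.53 + 1.44 = 6.97 m and h_c = 6.97 × 0.453990 = 3.16431 m.
A = π(1.44)² = 6.51441 m².
Resultant F = γ·h_c·A = 14.78367 × 3.16431 × 6.51441 = 304.745 kN.
I_c = πr⁴/4 = π × 1.44⁴/4 = 3.37707 m⁴.
Centre of pressure: y_p = y_c + I_c/(y_c·A) = 6.97 + 3.37707/(6.97 × 6.51441) = 6.97 + 0.0743759 = 7.04438 m along the plane.
The resultant acts 1.44 + 0.0743759 = 1.51438 m (along the plate) below the hinge at the top edge, so the moment about the hinge is M = F × 1.51438 = 304.745 × 1.51438 = 461.5 kN·m.
A normal force at the bottom, 2.88 m from the hinge, must supply this moment: P = 461.5/2.88 = 160.243 kN.

P ≈ 160.2 kN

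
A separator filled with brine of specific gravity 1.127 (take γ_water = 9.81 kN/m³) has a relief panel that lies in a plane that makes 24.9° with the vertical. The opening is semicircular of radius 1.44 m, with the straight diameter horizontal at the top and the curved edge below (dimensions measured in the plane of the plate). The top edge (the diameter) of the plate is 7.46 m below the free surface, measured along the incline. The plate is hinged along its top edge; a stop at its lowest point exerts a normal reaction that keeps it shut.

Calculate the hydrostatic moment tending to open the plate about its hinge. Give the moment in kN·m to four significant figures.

M ≈ 165.9 kN·m

γ = 1.127 × 9.81 = 11.05587 kN/m³.
The plate makes 24.9° with the vertical, i.e. θ = 90° − 24.9° = 65.1° to the horizontal. Measuring y along the incline from the free-surface line, vertical depth h = y·sinθ with sinθ = 0.907044.
The centroid of a semicircle lies 4r/(3π) = 0.611155 m from the diameter, here below the top edge, so y_c = 7.46 + 0.611155 = 8.07115 m and h_c = 8.07115 × 0.907044 = 7.32089 m.
A = πr²/2 = π × 1.44²/2 = 3.2572 m².
Resultant F = γ·h_c·A = 11.05587 × 7.32089 × 3.2572 = 263.634 kN.
I_c = (π/8 − 8/(9π))·r⁴ = 0.109757 × 1.44⁴ = 0.471935 m⁴.
Centre of pressure: y_p = y_c + I_c/(y_c·A) = 8.07115 + 0.471935/(8.07115 × 3.2572) = 8.07115 + 0.0179516 = 8.0891 m along the plane.
The resultant acts 0.611155 + 0.0179516 = 0.629107 m (along the plate) below the hinge at the top edge, so the moment about the hinge is M = F × 0.629107 = 263.634 × 0.629107 = 165.854 kN·m.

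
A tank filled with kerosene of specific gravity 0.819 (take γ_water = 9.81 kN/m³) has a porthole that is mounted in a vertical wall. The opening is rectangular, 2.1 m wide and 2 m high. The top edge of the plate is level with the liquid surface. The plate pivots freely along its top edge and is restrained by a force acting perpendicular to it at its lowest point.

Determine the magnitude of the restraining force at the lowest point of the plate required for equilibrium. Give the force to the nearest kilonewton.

γ = 0.819 × 9.81 = 8.03439 kN/m³.
The centroid lies 2/2 = 1 m below the top edge, so the centroid depth is h_c = 1 m.
A = 2.1 × 2 = 4.2 m².
Resultant F = γ·h_c·A = 8.03439 × 1 × 4.2 = 33.7444 kN.
I_c = b·h³/12 = 2.1 × 2³/12 = 1.4 m⁴.
Centre of pressure: y_p = y_c + I_c/(y_c·A) = 1 + 1.4/(1 × 4.2) = 1 + 0.333333 = 1.33333 m along the plane.
The resultant acts 1 + 0.333333 = 1.33333 m (along the plate) below the hinge at the top edge, so the moment about the hinge is M = F × 1.33333 = 33.7444 × 1.33333 = 44.9924 kN·m.
A normal force at the bottom, 2 m from the hinge, must supply this moment: P = 44.9924/2 = 22.4962 kN.

P ≈ 22 kN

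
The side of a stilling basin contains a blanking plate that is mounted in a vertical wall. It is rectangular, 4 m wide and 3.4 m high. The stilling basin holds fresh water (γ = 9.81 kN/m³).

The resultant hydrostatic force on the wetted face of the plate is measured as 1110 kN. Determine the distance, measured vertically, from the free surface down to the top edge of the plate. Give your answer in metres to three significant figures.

γ = 9.81 kN/m³.
A = 4 × 3.4 = 13.6 m².
From F = γ·h_c·A, the centroid depth is h_c = 1110/(9.81 × 13.6) = 8.31984 m.
The centroid lies 3.4/2 = 1.7 m below the top edge, so the top edge sits at h_top = 8.31984 − 1.7 = 6.61984 m below the surface.

d_top ≈ 6.62 m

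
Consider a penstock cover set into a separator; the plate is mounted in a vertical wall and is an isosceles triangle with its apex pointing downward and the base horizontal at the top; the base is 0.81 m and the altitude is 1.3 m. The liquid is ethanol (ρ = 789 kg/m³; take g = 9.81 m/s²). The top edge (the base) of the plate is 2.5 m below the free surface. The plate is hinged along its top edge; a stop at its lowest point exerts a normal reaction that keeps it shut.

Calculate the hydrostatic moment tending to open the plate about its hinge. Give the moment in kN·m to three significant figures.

γ = ρg = 789 × 9.81 / 1000 = 7.74009 kN/m³.
With the apex down, the centroid sits h/3 = 1.3/3 = 0.433333 m below the base (the top edge), so the centroid depth is h_c = 2.5 + 0.433333 = 2.93333 m.
A = ½ × 0.81 × 1.3 = 0.5265 m².
Resultant F = γ·h_c·A = 7.74009 × 2.93333 × 0.5265 = 11.9538 kN.
I_c = b·h³/36 = 0.81 × 1.3³/36 = 0.0494325 m⁴.
Centre of pressure: y_p = y_c + I_c/(y_c·A) = 2.93333 + 0.0494325/(2.93333 × 0.5265) = 2.93333 + 0.0320076 = 2.96534 m along the plane.
The resultant acts 0.433333 + 0.0320076 = 0.465341 m (along the plate) below the hinge at the top edge, so the moment about the hinge is M = F × 0.465341 = 11.9538 × 0.465341 = 5.56259 kN·m.

M ≈ 5.56 kN·m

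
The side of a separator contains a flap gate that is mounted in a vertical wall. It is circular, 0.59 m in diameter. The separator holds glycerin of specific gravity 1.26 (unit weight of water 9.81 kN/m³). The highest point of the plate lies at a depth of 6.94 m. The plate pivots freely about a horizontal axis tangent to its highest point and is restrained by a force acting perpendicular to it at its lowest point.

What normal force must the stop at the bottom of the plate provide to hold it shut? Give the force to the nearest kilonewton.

γ = 1.26 × 9.81 = 12.3606 kN/m³.
The centroid is at the centre, 0.295 m below the top of the plate, so the centroid depth is h_c = 6.94 + 0.295 = 7.235 m.
A = π(0.295)² = 0.273397 m².
Resultant F = γ·h_c·A = 12.3606 × 7.235 × 0.273397 = 24.4496 kN.
I_c = πr⁴/4 = π × 0.295⁴/4 = 0.0059481 m⁴.
Centre of pressure: y_p = y_c + I_c/(y_c·A) = 7.235 + 0.0059481/(7.235 × 0.273397) = 7.235 + 0.00300709 = 7.23801 m along the plane.
The resultant acts 0.295 + 0.00300709 = 0.298007 m (along the plate) below the hinge at the top edge, so the moment about the hinge is M = F × 0.298007 = 24.4496 × 0.298007 = 7.28615 kN·m.
A normal force at the bottom, 0.59 m from the hinge, must supply this moment: P = 7.28615/0.59 = 12.3494 kN.

P ≈ 12 kN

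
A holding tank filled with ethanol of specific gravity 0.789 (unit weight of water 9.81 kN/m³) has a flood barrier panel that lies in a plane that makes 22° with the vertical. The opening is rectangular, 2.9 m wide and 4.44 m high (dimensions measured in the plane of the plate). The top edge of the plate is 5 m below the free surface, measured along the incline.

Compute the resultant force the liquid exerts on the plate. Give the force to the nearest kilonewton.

γ = 0.789 × 9.81 = 7.74009 kN/m³.
The plate makes 22° with the vertical, i.e. θ = 90° − 22° = 68° to the horizontal. Measuring y along the incline from the free-surface line, vertical depth h = y·sinθ with sinθ = 0.927184.
The centroid lies 4.44/2 = 2.22 m below the top edge, so y_c = 5 + 2.22 = 7.22 m and h_c = 7.22 × 0.927184 = 6.69427 m.
A = 2.9 × 4.44 = 12.876 m².
Resultant F = γ·h_c·A = 7.74009 × 6.69427 × 12.876 = 667.16 kN.

F ≈ 667 kN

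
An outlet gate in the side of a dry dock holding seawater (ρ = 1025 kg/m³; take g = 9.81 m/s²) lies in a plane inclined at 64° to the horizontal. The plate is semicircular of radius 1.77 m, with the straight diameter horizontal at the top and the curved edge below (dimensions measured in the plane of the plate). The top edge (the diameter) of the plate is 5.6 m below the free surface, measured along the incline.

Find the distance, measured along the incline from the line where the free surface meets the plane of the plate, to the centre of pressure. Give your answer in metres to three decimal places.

γ = ρg = 1025 × 9.81 / 1000 = 10.05525 kN/m³.
Let θ = 64° be the plate's angle to the horizontal; measure y along the incline from where the plane meets the free surface. Vertical depth h = y·sinθ with sinθ = 0.898794.
The centroid of a semicircle lies 4r/(3π) = 0.751211 m from the diameter, here below the top edge, so y_c = 5.6 + 0.751211 = 6.35121 m and h_c = 6.35121 × 0.898794 = 5.70843 m.
A = πr²/2 = π × 1.77²/2 = 4.92115 m².
Resultant F = γ·h_c·A = 10.05525 × 5.70843 × 4.92115 = 282.472 kN.
I_c = (π/8 − 8/(9π))·r⁴ = 0.109757 × 1.77⁴ = 1.07727 m⁴.
Centre of pressure: y_p = y_c + I_c/(y_c·A) = 6.35121 + 1.07727/(6.35121 × 4.92115) = 6.35121 + 0.0344668 = 6.38568 m along the plane.

y_p = 6.386 m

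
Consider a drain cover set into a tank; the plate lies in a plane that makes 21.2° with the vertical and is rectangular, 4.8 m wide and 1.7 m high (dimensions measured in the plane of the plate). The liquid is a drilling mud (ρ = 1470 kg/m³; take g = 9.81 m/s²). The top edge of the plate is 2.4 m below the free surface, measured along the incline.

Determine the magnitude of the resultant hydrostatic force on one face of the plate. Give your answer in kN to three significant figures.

γ = ρg = 1470 × 9.81 / 1000 = 14.4207 kN/m³.
The plate makes 21.2° with the vertical, i.e. θ = 90° − 21.2° = 68.8° to the horizontal. Measuring y along the incline from the free-surface line, vertical depth h = y·sinθ with sinθ = 0.932324.
The centroid lies 1.7/2 = 0.85 m below the top edge, so y_c = 2.4 + 0.85 = 3.25 m and h_c = 3.25 × 0.932324 = 3.03005 m.
A = 4.8 × 1.7 = 8.16 m².
Resultant F = γ·h_c·A = 14.4207 × 3.03005 × 8.16 = 356.555 kN.

F ≈ 357 kN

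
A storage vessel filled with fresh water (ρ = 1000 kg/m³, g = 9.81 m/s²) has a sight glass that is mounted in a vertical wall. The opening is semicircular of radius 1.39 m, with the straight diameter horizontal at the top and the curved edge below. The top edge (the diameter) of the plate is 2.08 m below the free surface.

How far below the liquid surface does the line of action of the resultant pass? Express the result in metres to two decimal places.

h_p = 2.72 m

γ = ρg = 1000 × 9.81 = 9810 N/m³ = 9.81 kN/m³.
The centroid of a semicircle lies 4r/(3π) = 0.589934 m from the diameter, here below the top edge, so the centroid depth is h_c = 2.08 + 0.589934 = 2.66993 m.
A = πr²/2 = π × 1.39²/2 = 3.03494 m².
Resultant F = γ·h_c·A = 9.81 × 2.66993 × 3.03494 = 79.4912 kN.
I_c = (π/8 − 8/(9π))·r⁴ = 0.109757 × 1.39⁴ = 0.409724 m⁴.
Centre of pressure: y_p = y_c + I_c/(y_c·A) = 2.66993 + 0.409724/(2.66993 × 3.03494) = 2.66993 + 0.050564 = 2.72049 m along the plane.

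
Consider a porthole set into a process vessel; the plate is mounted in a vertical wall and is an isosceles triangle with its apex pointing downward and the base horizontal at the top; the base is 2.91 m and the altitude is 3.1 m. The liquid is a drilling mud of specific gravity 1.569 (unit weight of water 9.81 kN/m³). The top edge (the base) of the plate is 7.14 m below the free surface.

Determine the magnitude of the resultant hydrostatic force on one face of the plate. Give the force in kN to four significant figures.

F ≈ 567.4 kN

γ = 1.569 × 9.81 = 15.39189 kN/m³.
With the apex down, the centroid sits h/3 = 3.1/3 = 1.03333 m below the base (the top edge), so the centroid depth is h_c = 7.14 + 1.03333 = 8.17333 m.
A = ½ × 2.91 × 3.1 = 4.5105 m².
Resultant F = γ·h_c·A = 15.39189 × 8.17333 × 4.5105 = 567.434 kN.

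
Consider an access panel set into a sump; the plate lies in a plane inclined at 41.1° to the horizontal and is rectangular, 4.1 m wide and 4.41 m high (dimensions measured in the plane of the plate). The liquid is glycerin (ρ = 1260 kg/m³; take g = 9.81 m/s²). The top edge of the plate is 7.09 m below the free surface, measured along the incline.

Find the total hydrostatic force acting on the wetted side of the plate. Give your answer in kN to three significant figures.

γ = ρg = 1260 × 9.81 / 1000 = 12.3606 kN/m³.
Let θ = 41.1° be the plate's angle to the horizontal; measure y along the incline from where the plane meets the free surface. Vertical depth h = y·sinθ with sinθ = 0.657375.
The centroid lies 4.41/2 = 2.205 m below the top edge, so y_c = 7.09 + 2.205 = 9.295 m and h_c = 9.295 × 0.657375 = 6.1103 m.
A = 4.1 × 4.41 = 18.081 m².
Resultant F = γ·h_c·A = 12.3606 × 6.1103 × 18.081 = 1365.6 kN.

F ≈ 1370 kN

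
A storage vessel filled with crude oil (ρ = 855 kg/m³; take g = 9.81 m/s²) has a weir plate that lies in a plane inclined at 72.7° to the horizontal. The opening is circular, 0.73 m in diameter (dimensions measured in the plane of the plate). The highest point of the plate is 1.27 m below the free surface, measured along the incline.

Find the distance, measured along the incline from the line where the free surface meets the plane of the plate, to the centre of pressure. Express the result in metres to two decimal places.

y_p = 1.66 m

γ = ρg = 855 × 9.81 / 1000 = 8.38755 kN/m³.
Let θ = 72.7° be the plate's angle to the horizontal; measure y along the incline from where the plane meets the free surface. Vertical depth h = y·sinθ with sinθ = 0.954761.
The centroid is at the centre, 0.365 m below the top of the plate, so y_c = 1.27 + 0.365 = 1.635 m and h_c = 1.635 × 0.954761 = 1.56103 m.
A = π(0.365)² = 0.418539 m².
Resultant F = γ·h_c·A = 8.38755 × 1.56103 × 0.418539 = 5.48002 kN.
I_c = πr⁴/4 = π × 0.365⁴/4 = 0.01394 m⁴.
Centre of pressure: y_p = y_c + I_c/(y_c·A) = 1.635 + 0.01394/(1.635 × 0.418539) = 1.635 + 0.0203708 = 1.65537 m along the plane.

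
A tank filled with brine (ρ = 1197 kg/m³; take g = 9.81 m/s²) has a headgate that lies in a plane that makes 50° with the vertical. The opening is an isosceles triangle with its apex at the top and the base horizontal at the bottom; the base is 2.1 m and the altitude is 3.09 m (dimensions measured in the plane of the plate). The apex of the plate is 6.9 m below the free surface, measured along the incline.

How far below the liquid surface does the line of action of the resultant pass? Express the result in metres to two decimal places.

γ = ρg = 1197 × 9.81 / 1000 = 11.74257 kN/m³.
The plate makes 50° with the vertical, i.e. θ = 90° − 50° = 40° to the horizontal. Measuring y along the incline from the free-surface line, vertical depth h = y·sinθ with sinθ = 0.642788.
With the apex up, the centroid sits 2h/3 = 2 × 3.09/3 = 2.06 m below the apex, so y_c = 6.9 + 2.06 = 8.96 m and h_c = 8.96 × 0.642788 = 5.75938 m.
A = ½ × 2.1 × 3.09 = 3.2445 m².
Resultant F = γ·h_c·A = 11.74257 × 5.75938 × 3.2445 = 219.425 kN.
I_c = b·h³/36 = 2.1 × 3.09³/36 = 1.72105 m⁴.
Centre of pressure: y_p = y_c + I_c/(y_c·A) = 8.96 + 1.72105/(8.96 × 3.2445) = 8.96 + 0.0592022 = 9.0192 m along the plane.
Vertically, h_p = y_p·sinθ = 9.0192 × 0.642788 = 5.79743 m.

h_p = 5.80 m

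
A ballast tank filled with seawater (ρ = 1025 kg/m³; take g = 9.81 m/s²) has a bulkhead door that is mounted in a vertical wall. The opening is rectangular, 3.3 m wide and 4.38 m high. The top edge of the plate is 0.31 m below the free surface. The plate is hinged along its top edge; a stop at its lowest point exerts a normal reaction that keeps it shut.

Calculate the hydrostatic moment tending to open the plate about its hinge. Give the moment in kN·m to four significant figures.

γ = ρg = 1025 × 9.81 / 1000 = 10.05525 kN/m³.
The centroid lies 4.38/2 = 2.19 m below the top edge, so the centroid depth is h_c = 0.31 + 2.19 = 2.5 m.
A = 3.3 × 4.38 = 14.454 m².
Resultant F = γ·h_c·A = 10.05525 × 2.5 × 14.454 = 363.346 kN.
I_c = b·h³/12 = 3.3 × 4.38³/12 = 23.1076 m⁴.
Centre of pressure: y_p = y_c + I_c/(y_c·A) = 2.5 + 23.1076/(2.5 × 14.454) = 2.5 + 0.63948 = 3.13948 m along the plane.
The resultant acts 2.19 + 0.63948 = 2.82948 m (along the plate) below the hinge at the top edge, so the moment about the hinge is M = F × 2.82948 = 363.346 × 2.82948 = 1028.08 kN·m.

M ≈ 1028 kN·m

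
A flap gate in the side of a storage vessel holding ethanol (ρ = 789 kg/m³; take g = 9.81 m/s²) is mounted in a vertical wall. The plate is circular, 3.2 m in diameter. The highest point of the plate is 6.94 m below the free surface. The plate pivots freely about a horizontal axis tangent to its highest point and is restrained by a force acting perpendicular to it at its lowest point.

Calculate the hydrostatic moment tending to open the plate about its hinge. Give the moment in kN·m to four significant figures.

γ = ρg = 789 × 9.81 / 1000 = 7.74009 kN/m³.
The centroid is at the centre, 1.6 m below the top of the plate, so the centroid depth is h_c = 6.94 + 1.6 = 8.54 m.
A = π(1.6)² = 8.04248 m².
Resultant F = γ·h_c·A = 7.74009 × 8.54 × 8.04248 = 531.611 kN.
I_c = πr⁴/4 = π × 1.6⁴/4 = 5.14719 m⁴.
Centre of pressure: y_p = y_c + I_c/(y_c·A) = 8.54 + 5.14719/(8.54 × 8.04248) = 8.54 + 0.0749415 = 8.61494 m along the plane.
The resultant acts 1.6 + 0.0749415 = 1.67494 m (along the plate) below the hinge at the top edge, so the moment about the hinge is M = F × 1.67494 = 531.611 × 1.67494 = 890.417 kN·m.

M ≈ 890.4 kN·m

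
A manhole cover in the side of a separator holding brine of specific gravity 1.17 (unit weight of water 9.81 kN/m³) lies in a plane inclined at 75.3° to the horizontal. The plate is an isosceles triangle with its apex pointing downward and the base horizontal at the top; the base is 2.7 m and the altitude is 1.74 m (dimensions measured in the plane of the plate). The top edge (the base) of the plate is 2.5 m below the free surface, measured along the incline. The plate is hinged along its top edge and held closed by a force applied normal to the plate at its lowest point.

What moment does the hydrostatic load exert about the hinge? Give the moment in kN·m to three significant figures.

γ = 1.17 × 9.81 = 11.4777 kN/m³.
Let θ = 75.3° be the plate's angle to the horizontal; measure y along the incline from where the plane meets the free surface. Vertical depth h = y·sinθ with sinθ = 0.967268.
With the apex down, the centroid sits h/3 = 1.74/3 = 0.58 m below the base (the top edge), so y_c = 2.5 + 0.58 = 3.08 m and h_c = 3.08 × 0.967268 = 2.97919 m.
A = ½ × 2.7 × 1.74 = 2.349 m².
Resultant F = γ·h_c·A = 11.4777 × 2.97919 × 2.349 = 80.3223 kN.
I_c = b·h³/36 = 2.7 × 1.74³/36 = 0.395102 m⁴.
Centre of pressure: y_p = y_c + I_c/(y_c·A) = 3.08 + 0.395102/(3.08 × 2.349) = 3.08 + 0.0546104 = 3.13461 m along the plane.
The resultant acts 0.58 + 0.0546104 = 0.63461 m (along the plate) below the hinge at the top edge, so the moment about the hinge is M = F × 0.63461 = 80.3223 × 0.63461 = 50.9733 kN·m.

M ≈ 51.0 kN·m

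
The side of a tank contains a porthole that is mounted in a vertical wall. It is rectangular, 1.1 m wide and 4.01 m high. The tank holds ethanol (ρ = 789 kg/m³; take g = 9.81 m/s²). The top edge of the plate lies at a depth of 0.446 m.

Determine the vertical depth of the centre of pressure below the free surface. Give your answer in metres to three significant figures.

h_p = 3.00 m

γ = ρg = 789 × 9.81 / 1000 = 7.74009 kN/m³.
The centroid lies 4.01/2 = 2.005 m below the top edge, so the centroid depth is h_c = 0.446 + 2.005 = 2.451 m.
A = 1.1 × 4.01 = 4.411 m².
Resultant F = γ·h_c·A = 7.74009 × 2.451 × 4.411 = 83.6809 kN.
I_c = b·h³/12 = 1.1 × 4.01³/12 = 5.91078 m⁴.
Centre of pressure: y_p = y_c + I_c/(y_c·A) = 2.451 + 5.91078/(2.451 × 4.411) = 2.451 + 0.546719 = 2.99772 m along the plane.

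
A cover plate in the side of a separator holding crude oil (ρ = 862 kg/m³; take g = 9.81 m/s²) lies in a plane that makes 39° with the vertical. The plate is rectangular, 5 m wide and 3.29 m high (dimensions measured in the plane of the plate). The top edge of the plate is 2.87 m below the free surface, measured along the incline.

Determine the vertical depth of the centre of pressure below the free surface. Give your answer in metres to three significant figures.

h_p = 3.66 m

γ = ρg = 862 × 9.81 / 1000 = 8.45622 kN/m³.
The plate makes 39° with the vertical, i.e. θ = 90° − 39° = 51° to the horizontal. Measuring y along the incline from the free-surface line, vertical depth h = y·sinθ with sinθ = 0.777146.
The centroid lies 3.29/2 = 1.645 m below the top edge, so y_c = 2.87 + 1.645 = 4.515 m and h_c = 4.515 × 0.777146 = 3.50881 m.
A = 5 × 3.29 = 16.45 m².
Resultant F = γ·h_c·A = 8.45622 × 3.50881 × 16.45 = 488.092 kN.
I_c = b·h³/12 = 5 × 3.29³/12 = 14.838 m⁴.
Centre of pressure: y_p = y_c + I_c/(y_c·A) = 4.515 + 14.838/(4.515 × 16.45) = 4.515 + 0.19978 = 4.71478 m along the plane.
Vertically, h_p = y_p·sinθ = 4.71478 × 0.777146 = 3.66407 m.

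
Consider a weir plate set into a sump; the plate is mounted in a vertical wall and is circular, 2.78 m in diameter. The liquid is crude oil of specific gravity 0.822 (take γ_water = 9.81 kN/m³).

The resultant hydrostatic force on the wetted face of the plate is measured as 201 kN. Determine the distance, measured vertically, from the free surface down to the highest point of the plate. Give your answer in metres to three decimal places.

γ = 0.822 × 9.81 = 8.06382 kN/m³.
A = π(1.39)² = 6.06987 m².
From F = γ·h_c·A, the centroid depth is h_c = 201/(8.06382 × 6.06987) = 4.10654 m.
The centroid is at the centre, 1.39 m below the top of the plate, so the highest point sits at h_top = 4.10654 − 1.39 = 2.71654 m below the surface.

d_top ≈ 2.717 m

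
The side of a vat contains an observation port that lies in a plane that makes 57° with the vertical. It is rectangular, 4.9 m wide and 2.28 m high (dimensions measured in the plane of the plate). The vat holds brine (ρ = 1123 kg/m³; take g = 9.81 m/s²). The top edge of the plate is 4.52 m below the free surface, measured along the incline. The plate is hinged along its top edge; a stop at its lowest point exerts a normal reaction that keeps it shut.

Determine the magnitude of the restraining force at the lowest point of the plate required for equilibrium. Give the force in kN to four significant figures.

γ = ρg = 1123 × 9.81 / 1000 = 11.01663 kN/m³.
The plate makes 57° with the vertical, i.e. θ = 90° − 57° = 33° to the horizontal. Measuring y along the incline from the free-surface line, vertical depth h = y·sinθ with sinθ = 0.544639.
The centroid lies 2.28/2 = 1.14 m below the top edge, so y_c = 4.52 + 1.14 = 5.66 m and h_c = 5.66 × 0.544639 = 3.08266 m.
A = 4.9 × 2.28 = 11.172 m².
Resultant F = γ·h_c·A = 11.01663 × 3.08266 × 11.172 = 379.407 kN.
I_c = b·h³/12 = 4.9 × 2.28³/12 = 4.83971 m⁴.
Centre of pressure: y_p = y_c + I_c/(y_c·A) = 5.66 + 4.83971/(5.66 × 11.172) = 5.66 + 0.0765371 = 5.73654 m along the plane.
The resultant acts 1.14 + 0.0765371 = 1.21654 m (along the plate) below the hinge at the top edge, so the moment about the hinge is M = F × 1.21654 = 379.407 × 1.21654 = 461.564 kN·m.
A normal force at the bottom, 2.28 m from the hinge, must supply this moment: P = 461.564/2.28 = 202.44 kN.

P ≈ 202.4 kN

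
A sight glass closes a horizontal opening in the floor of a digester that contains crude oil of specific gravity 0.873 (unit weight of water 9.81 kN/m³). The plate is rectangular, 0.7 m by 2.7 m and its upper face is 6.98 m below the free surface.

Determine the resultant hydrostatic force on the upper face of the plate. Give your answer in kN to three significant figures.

F ≈ 113 kN

γ = 0.873 × 9.81 = 8.56413 kN/m³.
The plate is horizontal, so pressure is uniform at p = γ·h = 8.56413 × 6.98 = 59.7776 kN/m².
A = 0.7 × 2.7 = 1.89 m².
F = p·A = 59.7776 × 1.89 = 112.98 kN.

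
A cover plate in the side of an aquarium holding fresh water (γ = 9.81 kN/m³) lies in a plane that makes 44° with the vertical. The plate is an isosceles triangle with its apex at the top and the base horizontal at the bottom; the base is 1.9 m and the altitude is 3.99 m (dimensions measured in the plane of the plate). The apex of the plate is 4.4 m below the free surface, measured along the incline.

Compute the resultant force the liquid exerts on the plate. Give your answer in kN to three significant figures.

F ≈ 189 kN

γ = 9.81 kN/m³.
The plate makes 44° with the vertical, i.e. θ = 90° − 44° = 46° to the horizontal. Measuring y along the incline from the free-surface line, vertical depth h = y·sinθ with sinθ = 0.719340.
With the apex up, the centroid sits 2h/3 = 2 × 3.99/3 = 2.66 m below the apex, so y_c = 4.4 + 2.66 = 7.06 m and h_c = 7.06 × 0.719340 = 5.07854 m.
A = ½ × 1.9 × 3.99 = 3.7905 m².
Resultant F = γ·h_c·A = 9.81 × 5.07854 × 3.7905 = 188.845 kN.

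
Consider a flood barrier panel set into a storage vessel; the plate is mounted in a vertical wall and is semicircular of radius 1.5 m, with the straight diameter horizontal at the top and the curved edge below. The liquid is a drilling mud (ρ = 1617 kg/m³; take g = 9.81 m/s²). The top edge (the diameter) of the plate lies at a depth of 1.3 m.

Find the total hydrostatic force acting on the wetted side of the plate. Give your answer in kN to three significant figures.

γ = ρg = 1617 × 9.81 / 1000 = 15.86277 kN/m³.
The centroid of a semicircle lies 4r/(3π) = 0.63662 m from the diameter, here below the top edge, so the centroid depth is h_c = 1.3 + 0.63662 = 1.93662 m.
A = πr²/2 = π × 1.5²/2 = 3.53429 m².
Resultant F = γ·h_c·A = 15.86277 × 1.93662 × 3.53429 = 108.574 kN.

F ≈ 109 kN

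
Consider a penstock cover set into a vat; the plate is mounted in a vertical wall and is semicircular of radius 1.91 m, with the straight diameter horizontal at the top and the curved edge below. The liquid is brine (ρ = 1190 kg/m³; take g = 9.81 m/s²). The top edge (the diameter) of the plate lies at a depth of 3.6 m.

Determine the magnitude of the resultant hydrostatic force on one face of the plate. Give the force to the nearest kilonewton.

F ≈ 295 kN

γ = ρg = 1190 × 9.81 / 1000 = 11.6739 kN/m³.
The centroid of a semicircle lies 4r/(3π) = 0.810629 m from the diameter, here below the top edge, so the centroid depth is h_c = 3.6 + 0.810629 = 4.41063 m.
A = πr²/2 = π × 1.91²/2 = 5.73042 m².
Resultant F = γ·h_c·A = 11.6739 × 4.41063 × 5.73042 = 295.055 kN.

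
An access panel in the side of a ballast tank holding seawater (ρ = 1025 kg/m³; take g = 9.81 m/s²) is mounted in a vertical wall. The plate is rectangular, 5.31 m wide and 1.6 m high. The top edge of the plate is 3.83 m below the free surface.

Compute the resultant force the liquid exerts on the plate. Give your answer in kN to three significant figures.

F ≈ 396 kN

γ = ρg = 1025 × 9.81 / 1000 = 10.05525 kN/m³.
The centroid lies 1.6/2 = 0.8 m below the top edge, so the centroid depth is h_c = 3.83 + 0.8 = 4.63 m.
A = 5.31 × 1.6 = 8.496 m².
Resultant F = γ·h_c·A = 10.05525 × 4.63 × 8.496 = 395.538 kN.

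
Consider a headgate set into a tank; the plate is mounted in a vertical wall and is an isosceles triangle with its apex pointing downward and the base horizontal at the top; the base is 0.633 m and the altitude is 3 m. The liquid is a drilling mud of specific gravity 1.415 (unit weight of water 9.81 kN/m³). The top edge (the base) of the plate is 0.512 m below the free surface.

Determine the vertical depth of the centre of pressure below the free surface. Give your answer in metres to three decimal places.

γ = 1.415 × 9.81 = 13.88115 kN/m³.
With the apex down, the centroid sits h/3 = 3/3 = 1 m below the base (the top edge), so the centroid depth is h_c = 0.512 + 1 = 1.512 m.
A = ½ × 0.633 × 3 = 0.9495 m².
Resultant F = γ·h_c·A = 13.88115 × 1.512 × 0.9495 = 19.9284 kN.
I_c = b·h³/36 = 0.633 × 3³/36 = 0.47475 m⁴.
Centre of pressure: y_p = y_c + I_c/(y_c·A) = 1.512 + 0.47475/(1.512 × 0.9495) = 1.512 + 0.330688 = 1.84269 m along the plane.

h_p = 1.843 m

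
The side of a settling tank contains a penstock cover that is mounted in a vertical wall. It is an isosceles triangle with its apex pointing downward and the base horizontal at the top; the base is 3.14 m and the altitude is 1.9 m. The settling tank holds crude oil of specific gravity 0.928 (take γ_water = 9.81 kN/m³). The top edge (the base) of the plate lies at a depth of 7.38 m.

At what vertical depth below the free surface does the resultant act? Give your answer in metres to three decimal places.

γ = 0.928 × 9.81 = 9.10368 kN/m³.
With the apex down, the centroid sits h/3 = 1.9/3 = 0.633333 m below the base (the top edge), so the centroid depth is h_c = 7.38 + 0.633333 = 8.01333 m.
A = ½ × 3.14 × 1.9 = 2.983 m².
Resultant F = γ·h_c·A = 9.10368 × 8.01333 × 2.983 = 217.612 kN.
I_c = b·h³/36 = 3.14 × 1.9³/36 = 0.598257 m⁴.
Centre of pressure: y_p = y_c + I_c/(y_c·A) = 8.01333 + 0.598257/(8.01333 × 2.983) = 8.01333 + 0.0250277 = 8.03836 m along the plane.

h_p = 8.038 m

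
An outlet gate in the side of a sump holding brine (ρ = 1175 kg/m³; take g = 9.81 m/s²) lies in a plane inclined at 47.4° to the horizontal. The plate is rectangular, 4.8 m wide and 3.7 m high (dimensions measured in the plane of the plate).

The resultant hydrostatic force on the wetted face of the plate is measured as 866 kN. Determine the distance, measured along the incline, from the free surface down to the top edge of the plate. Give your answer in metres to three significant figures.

γ = ρg = 1175 × 9.81 / 1000 = 11.52675 kN/m³.
A = 4.8 × 3.7 = 17.76 m².
From F = γ·h_c·A, the centroid depth is h_c = 866/(11.52675 × 17.76) = 4.23027 m.
Let θ = 47.4° be the plate's angle to the horizontal; measure y along the incline from where the plane meets the free surface. Vertical depth h = y·sinθ with sinθ = 0.736097.
Along the incline, y_c = h_c/sinθ = 4.23027/0.736097 = 5.74689 m.
The centroid lies 3.7/2 = 1.85 m below the top edge, so the top edge sits at y_top = 5.74689 − 1.85 = 3.89689 m along the incline.

y_top ≈ 3.90 m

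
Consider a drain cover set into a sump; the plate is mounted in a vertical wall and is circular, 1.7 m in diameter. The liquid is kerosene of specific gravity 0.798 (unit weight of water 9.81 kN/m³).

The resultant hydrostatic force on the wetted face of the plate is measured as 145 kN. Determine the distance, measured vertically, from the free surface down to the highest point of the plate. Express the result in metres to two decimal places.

γ = 0.798 × 9.81 = 7.82838 kN/m³.
A = π(0.85)² = 2.2698 m².
From F = γ·h_c·A, the centroid depth is h_c = 145/(7.82838 × 2.2698) = 8.16034 m.
The centroid is at the centre, 0.85 m below the top of the plate, so the highest point sits at h_top = 8.16034 − 0.85 = 7.31034 m below the surface.

d_top ≈ 7.31 m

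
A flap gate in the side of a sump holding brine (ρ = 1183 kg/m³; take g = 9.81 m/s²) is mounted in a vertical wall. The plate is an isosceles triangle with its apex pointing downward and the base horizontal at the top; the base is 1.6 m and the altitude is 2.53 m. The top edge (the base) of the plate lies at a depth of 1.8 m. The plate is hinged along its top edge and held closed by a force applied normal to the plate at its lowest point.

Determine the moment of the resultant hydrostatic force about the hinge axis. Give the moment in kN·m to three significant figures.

γ = ρg = 1183 × 9.81 / 1000 = 11.60523 kN/m³.
With the apex down, the centroid sits h/3 = 2.53/3 = 0.843333 m below the base (the top edge), so the centroid depth is h_c = 1.8 + 0.843333 = 2.64333 m.
A = ½ × 1.6 × 2.53 = 2.024 m².
Resultant F = γ·h_c·A = 11.60523 × 2.64333 × 2.024 = 62.0891 kN.
I_c = b·h³/36 = 1.6 × 2.53³/36 = 0.719746 m⁴.
Centre of pressure: y_p = y_c + I_c/(y_c·A) = 2.64333 + 0.719746/(2.64333 × 2.024) = 2.64333 + 0.134529 = 2.77786 m along the plane.
The resultant acts 0.843333 + 0.134529 = 0.977862 m (along the plate) below the hinge at the top edge, so the moment about the hinge is M = F × 0.977862 = 62.0891 × 0.977862 = 60.7146 kN·m.

M ≈ 60.7 kN·m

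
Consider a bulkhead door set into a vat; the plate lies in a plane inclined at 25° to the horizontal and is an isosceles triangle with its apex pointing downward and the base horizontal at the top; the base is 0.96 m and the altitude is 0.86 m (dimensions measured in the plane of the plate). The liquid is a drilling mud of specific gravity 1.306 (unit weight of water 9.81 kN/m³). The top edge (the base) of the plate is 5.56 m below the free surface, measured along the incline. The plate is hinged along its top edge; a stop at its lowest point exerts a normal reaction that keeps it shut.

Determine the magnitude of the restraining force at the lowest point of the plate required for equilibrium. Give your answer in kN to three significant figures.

γ = 1.306 × 9.81 = 12.81186 kN/m³.
Let θ = 25° be the plate's angle to the horizontal; measure y along the incline from where the plane meets the free surface. Vertical depth h = y·sinθ with sinθ = 0.422618.
With the apex down, the centroid sits h/3 = 0.86/3 = 0.286667 m below the base (the top edge), so y_c = 5.56 + 0.286667 = 5.84667 m and h_c = 5.84667 × 0.422618 = 2.47091 m.
A = ½ × 0.96 × 0.86 = 0.4128 m².
Resultant F = γ·h_c·A = 12.81186 × 2.47091 × 0.4128 = 13.068 kN.
I_c = b·h³/36 = 0.96 × 0.86³/36 = 0.0169615 m⁴.
Centre of pressure: y_p = y_c + I_c/(y_c·A) = 5.84667 + 0.0169615/(5.84667 × 0.4128) = 5.84667 + 0.00702774 = 5.8537 m along the plane.
The resultant acts 0.286667 + 0.00702774 = 0.293695 m (along the plate) below the hinge at the top edge, so the moment about the hinge is M = F × 0.293695 = 13.068 × 0.293695 = 3.83801 kN·m.
A normal force at the bottom, 0.86 m from the hinge, must supply this moment: P = 3.83801/0.86 = 4.4628 kN.

P ≈ 4.46 kN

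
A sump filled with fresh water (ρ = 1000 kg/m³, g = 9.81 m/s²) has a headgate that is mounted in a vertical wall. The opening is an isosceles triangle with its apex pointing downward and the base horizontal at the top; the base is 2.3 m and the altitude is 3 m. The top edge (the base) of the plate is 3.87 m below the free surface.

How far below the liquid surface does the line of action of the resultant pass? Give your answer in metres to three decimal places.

γ = ρg = 1000 × 9.81 = 9810 N/m³ = 9.81 kN/m³.
With the apex down, the centroid sits h/3 = 3/3 = 1 m below the base (the top edge), so the centroid depth is h_c = 3.87 + 1 = 4.87 m.
A = ½ × 2.3 × 3 = 3.45 m².
Resultant F = γ·h_c·A = 9.81 × 4.87 × 3.45 = 164.823 kN.
I_c = b·h³/36 = 2.3 × 3³/36 = 1.725 m⁴.
Centre of pressure: y_p = y_c + I_c/(y_c·A) = 4.87 + 1.725/(4.87 × 3.45) = 4.87 + 0.102669 = 4.97267 m along the plane.

h_p = 4.973 m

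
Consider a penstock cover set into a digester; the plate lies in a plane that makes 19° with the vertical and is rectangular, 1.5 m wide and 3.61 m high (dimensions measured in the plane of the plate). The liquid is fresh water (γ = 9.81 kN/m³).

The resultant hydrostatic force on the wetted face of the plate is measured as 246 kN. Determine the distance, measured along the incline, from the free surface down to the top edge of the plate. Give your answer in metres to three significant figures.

y_top ≈ 3.09 m

γ = 9.81 kN/m³.
A = 1.5 × 3.61 = 5.415 m².
From F = γ·h_c·A, the centroid depth is h_c = 246/(9.81 × 5.415) = 4.63092 m.
The plate makes 19° with the vertical, i.e. θ = 90° − 19° = 71° to the horizontal. Measuring y along the incline from the free-surface line, vertical depth h = y·sinθ with sinθ = 0.945519.
Along the incline, y_c = h_c/sinθ = 4.63092/0.945519 = 4.89775 m.
The centroid lies 3.61/2 = 1.805 m below the top edge, so the top edge sits at y_top = 4.89775 − 1.805 = 3.09275 m along the incline.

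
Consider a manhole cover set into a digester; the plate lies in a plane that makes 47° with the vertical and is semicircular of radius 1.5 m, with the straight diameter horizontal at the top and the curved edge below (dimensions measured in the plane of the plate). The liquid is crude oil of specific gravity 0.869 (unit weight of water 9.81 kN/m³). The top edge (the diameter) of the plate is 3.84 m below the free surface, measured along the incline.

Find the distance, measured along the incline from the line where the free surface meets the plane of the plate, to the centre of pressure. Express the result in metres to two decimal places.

γ = 0.869 × 9.81 = 8.52489 kN/m³.
The plate makes 47° with the vertical, i.e. θ = 90° − 47° = 43° to the horizontal. Measuring y along the incline from the free-surface line, vertical depth h = y·sinθ with sinθ = 0.681998.
The centroid of a semicircle lies 4r/(3π) = 0.63662 m from the diameter, here below the top edge, so y_c = 3.84 + 0.63662 = 4.47662 m and h_c = 4.47662 × 0.681998 = 3.05305 m.
A = πr²/2 = π × 1.5²/2 = 3.53429 m².
Resultant F = γ·h_c·A = 8.52489 × 3.05305 × 3.53429 = 91.9867 kN.
I_c = (π/8 − 8/(9π))·r⁴ = 0.109757 × 1.5⁴ = 0.555645 m⁴.
Centre of pressure: y_p = y_c + I_c/(y_c·A) = 4.47662 + 0.555645/(4.47662 × 3.53429) = 4.47662 + 0.0351192 = 4.51174 m along the plane.

y_p = 4.51 m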